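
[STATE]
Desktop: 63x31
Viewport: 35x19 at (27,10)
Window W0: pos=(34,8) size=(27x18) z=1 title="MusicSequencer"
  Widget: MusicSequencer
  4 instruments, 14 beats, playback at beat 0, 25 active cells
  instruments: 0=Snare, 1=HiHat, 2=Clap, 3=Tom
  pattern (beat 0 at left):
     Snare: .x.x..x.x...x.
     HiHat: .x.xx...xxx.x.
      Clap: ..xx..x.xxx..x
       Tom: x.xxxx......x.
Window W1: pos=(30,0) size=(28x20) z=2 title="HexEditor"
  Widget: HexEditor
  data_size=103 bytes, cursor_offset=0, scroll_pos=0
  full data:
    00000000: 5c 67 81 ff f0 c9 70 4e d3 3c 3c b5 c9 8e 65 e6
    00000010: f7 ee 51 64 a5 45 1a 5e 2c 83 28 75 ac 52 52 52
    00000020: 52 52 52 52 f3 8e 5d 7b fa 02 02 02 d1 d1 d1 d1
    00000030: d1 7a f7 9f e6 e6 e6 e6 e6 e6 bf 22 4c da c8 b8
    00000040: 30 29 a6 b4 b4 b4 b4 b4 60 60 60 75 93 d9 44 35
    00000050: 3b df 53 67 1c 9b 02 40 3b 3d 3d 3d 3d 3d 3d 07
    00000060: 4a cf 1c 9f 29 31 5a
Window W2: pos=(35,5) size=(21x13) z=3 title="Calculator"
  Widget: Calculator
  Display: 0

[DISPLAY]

   ┃    ┃│ 7 │ 8 │ 9 │ ÷ │  ┃ ┃──┨ 
   ┃    ┃├───┼───┼───┼───┤  ┃ ┃  ┃ 
   ┃    ┃│ 4 │ 5 │ 6 │ × │  ┃ ┃  ┃ 
   ┃    ┃├───┼───┼───┼───┤  ┃ ┃  ┃ 
   ┃    ┃│ 1 │ 2 │ 3 │ - │  ┃ ┃  ┃ 
   ┃    ┃├───┼───┼───┼───┤  ┃ ┃  ┃ 
   ┃    ┃│ 0 │ . │ = │ + │  ┃ ┃  ┃ 
   ┃    ┗━━━━━━━━━━━━━━━━━━━┛ ┃  ┃ 
   ┃                          ┃  ┃ 
   ┗━━━━━━━━━━━━━━━━━━━━━━━━━━┛  ┃ 
       ┃                         ┃ 
       ┃                         ┃ 
       ┃                         ┃ 
       ┃                         ┃ 
       ┃                         ┃ 
       ┗━━━━━━━━━━━━━━━━━━━━━━━━━┛ 
                                   
                                   
                                   


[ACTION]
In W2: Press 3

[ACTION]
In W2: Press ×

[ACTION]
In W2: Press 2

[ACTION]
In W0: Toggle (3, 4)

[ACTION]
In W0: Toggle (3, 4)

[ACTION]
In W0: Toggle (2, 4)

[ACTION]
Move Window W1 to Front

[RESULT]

   ┃                          ┃──┨ 
   ┃                          ┃  ┃ 
   ┃                          ┃  ┃ 
   ┃                          ┃  ┃ 
   ┃                          ┃  ┃ 
   ┃                          ┃  ┃ 
   ┃                          ┃  ┃ 
   ┃                          ┃  ┃ 
   ┃                          ┃  ┃ 
   ┗━━━━━━━━━━━━━━━━━━━━━━━━━━┛  ┃ 
       ┃                         ┃ 
       ┃                         ┃ 
       ┃                         ┃ 
       ┃                         ┃ 
       ┃                         ┃ 
       ┗━━━━━━━━━━━━━━━━━━━━━━━━━┛ 
                                   
                                   
                                   


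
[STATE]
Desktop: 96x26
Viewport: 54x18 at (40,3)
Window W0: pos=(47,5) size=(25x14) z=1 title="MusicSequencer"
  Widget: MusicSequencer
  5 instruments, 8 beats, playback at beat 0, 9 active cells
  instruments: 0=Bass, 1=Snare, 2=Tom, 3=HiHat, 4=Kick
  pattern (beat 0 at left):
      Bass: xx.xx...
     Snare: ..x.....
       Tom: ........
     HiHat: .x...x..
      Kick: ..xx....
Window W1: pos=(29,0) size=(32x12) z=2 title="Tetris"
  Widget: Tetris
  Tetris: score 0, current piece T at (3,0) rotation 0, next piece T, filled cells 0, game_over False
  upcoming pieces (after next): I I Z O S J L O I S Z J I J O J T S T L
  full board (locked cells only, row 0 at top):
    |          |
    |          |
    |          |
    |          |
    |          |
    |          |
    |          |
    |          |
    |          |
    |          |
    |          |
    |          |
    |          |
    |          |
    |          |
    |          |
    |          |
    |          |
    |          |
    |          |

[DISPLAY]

│Next:              ┃                                 
│ ▒                 ┃                                 
│▒▒▒                ┃━━━━━━━━━━┓                      
│                   ┃er        ┃                      
│                   ┃──────────┨                      
│                   ┃7         ┃                      
│Score:             ┃·         ┃                      
│0                  ┃·         ┃                      
━━━━━━━━━━━━━━━━━━━━┛·         ┃                      
       ┃ HiHat·█···█··         ┃                      
       ┃  Kick··██····         ┃                      
       ┃                       ┃                      
       ┃                       ┃                      
       ┃                       ┃                      
       ┃                       ┃                      
       ┗━━━━━━━━━━━━━━━━━━━━━━━┛                      
                                                      
                                                      


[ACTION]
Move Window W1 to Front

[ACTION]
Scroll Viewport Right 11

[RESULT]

ext:              ┃                                   
▒                 ┃                                   
▒▒                ┃━━━━━━━━━━┓                        
                  ┃er        ┃                        
                  ┃──────────┨                        
                  ┃7         ┃                        
core:             ┃·         ┃                        
                  ┃·         ┃                        
━━━━━━━━━━━━━━━━━━┛·         ┃                        
     ┃ HiHat·█···█··         ┃                        
     ┃  Kick··██····         ┃                        
     ┃                       ┃                        
     ┃                       ┃                        
     ┃                       ┃                        
     ┃                       ┃                        
     ┗━━━━━━━━━━━━━━━━━━━━━━━┛                        
                                                      
                                                      


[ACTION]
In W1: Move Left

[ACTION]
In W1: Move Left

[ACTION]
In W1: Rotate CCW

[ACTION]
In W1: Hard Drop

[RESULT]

ext:              ┃                                   
███               ┃                                   
                  ┃━━━━━━━━━━┓                        
                  ┃er        ┃                        
                  ┃──────────┨                        
                  ┃7         ┃                        
core:             ┃·         ┃                        
                  ┃·         ┃                        
━━━━━━━━━━━━━━━━━━┛·         ┃                        
     ┃ HiHat·█···█··         ┃                        
     ┃  Kick··██····         ┃                        
     ┃                       ┃                        
     ┃                       ┃                        
     ┃                       ┃                        
     ┃                       ┃                        
     ┗━━━━━━━━━━━━━━━━━━━━━━━┛                        
                                                      
                                                      


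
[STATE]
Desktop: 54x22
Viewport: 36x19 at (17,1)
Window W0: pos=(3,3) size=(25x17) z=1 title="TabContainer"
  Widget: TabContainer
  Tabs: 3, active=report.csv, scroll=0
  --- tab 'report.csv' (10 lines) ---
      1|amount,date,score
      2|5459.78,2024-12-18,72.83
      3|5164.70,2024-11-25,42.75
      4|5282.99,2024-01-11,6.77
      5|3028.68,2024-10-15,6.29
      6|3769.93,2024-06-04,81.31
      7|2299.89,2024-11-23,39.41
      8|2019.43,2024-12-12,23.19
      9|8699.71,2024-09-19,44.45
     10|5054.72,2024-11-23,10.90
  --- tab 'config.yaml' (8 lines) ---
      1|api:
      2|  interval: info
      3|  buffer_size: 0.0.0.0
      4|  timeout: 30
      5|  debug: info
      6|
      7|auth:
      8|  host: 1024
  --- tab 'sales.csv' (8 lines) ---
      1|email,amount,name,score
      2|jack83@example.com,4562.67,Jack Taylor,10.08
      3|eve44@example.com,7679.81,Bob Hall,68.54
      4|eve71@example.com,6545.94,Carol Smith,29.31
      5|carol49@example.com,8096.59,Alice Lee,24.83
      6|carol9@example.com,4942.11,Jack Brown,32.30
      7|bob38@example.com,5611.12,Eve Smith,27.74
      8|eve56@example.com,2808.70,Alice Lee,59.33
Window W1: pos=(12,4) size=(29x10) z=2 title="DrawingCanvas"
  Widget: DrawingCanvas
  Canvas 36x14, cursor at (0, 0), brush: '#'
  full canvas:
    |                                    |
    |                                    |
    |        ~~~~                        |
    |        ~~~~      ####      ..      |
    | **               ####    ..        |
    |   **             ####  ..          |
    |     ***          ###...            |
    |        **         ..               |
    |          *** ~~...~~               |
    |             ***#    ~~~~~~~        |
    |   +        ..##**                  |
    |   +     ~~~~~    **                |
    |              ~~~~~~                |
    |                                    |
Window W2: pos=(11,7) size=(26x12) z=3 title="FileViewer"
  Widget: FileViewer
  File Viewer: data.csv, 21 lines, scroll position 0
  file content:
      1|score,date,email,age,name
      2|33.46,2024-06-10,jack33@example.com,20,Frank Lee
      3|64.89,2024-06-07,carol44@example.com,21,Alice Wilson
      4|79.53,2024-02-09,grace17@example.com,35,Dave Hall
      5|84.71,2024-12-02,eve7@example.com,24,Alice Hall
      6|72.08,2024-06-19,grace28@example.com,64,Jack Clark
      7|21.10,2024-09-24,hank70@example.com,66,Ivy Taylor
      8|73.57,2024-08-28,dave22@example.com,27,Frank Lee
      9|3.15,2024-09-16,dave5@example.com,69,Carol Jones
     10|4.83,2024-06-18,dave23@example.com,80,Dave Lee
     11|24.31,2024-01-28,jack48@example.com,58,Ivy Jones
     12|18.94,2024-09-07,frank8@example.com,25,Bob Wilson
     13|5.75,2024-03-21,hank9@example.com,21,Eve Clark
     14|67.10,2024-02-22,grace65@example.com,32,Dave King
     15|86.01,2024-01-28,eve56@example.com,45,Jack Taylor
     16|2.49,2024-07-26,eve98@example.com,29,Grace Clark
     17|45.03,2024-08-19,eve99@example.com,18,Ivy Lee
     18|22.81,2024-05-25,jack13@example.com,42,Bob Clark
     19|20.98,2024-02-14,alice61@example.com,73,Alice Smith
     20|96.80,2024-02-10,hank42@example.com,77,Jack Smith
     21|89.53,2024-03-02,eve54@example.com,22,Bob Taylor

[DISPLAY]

                                    
                                    
━━━━━━━━━━┓                         
━━━━━━━━━━━━━━━━━━━━━━━┓            
wingCanvas             ┃            
───────────────────────┨            
━━━━━━━━━━━━━━━━━━━┓   ┃            
Viewer             ┃   ┃            
───────────────────┨   ┃            
,date,email,age,na▲┃   ┃            
,2024-06-10,jack33█┃  .┃            
,2024-06-07,carol4░┃.. ┃            
,2024-02-09,grace1░┃━━━┛            
,2024-12-02,eve7@e░┃                
,2024-06-19,grace2░┃                
,2024-09-24,hank70░┃                
,2024-08-28,dave22▼┃                
━━━━━━━━━━━━━━━━━━━┛                
━━━━━━━━━━┛                         


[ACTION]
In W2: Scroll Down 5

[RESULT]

                                    
                                    
━━━━━━━━━━┓                         
━━━━━━━━━━━━━━━━━━━━━━━┓            
wingCanvas             ┃            
───────────────────────┨            
━━━━━━━━━━━━━━━━━━━┓   ┃            
Viewer             ┃   ┃            
───────────────────┨   ┃            
,2024-06-19,grace2▲┃   ┃            
,2024-09-24,hank70░┃  .┃            
,2024-08-28,dave22░┃.. ┃            
2024-09-16,dave5@e█┃━━━┛            
2024-06-18,dave23@░┃                
,2024-01-28,jack48░┃                
,2024-09-07,frank8░┃                
2024-03-21,hank9@e▼┃                
━━━━━━━━━━━━━━━━━━━┛                
━━━━━━━━━━┛                         


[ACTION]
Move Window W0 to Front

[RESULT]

                                    
                                    
━━━━━━━━━━┓                         
          ┃━━━━━━━━━━━━┓            
──────────┨            ┃            
 config.ya┃────────────┨            
──────────┃━━━━━━━━┓   ┃            
core      ┃        ┃   ┃            
12-18,72.8┃────────┨   ┃            
11-25,42.7┃,grace2▲┃   ┃            
01-11,6.77┃,hank70░┃  .┃            
10-15,6.29┃,dave22░┃.. ┃            
06-04,81.3┃dave5@e█┃━━━┛            
11-23,39.4┃dave23@░┃                
12-12,23.1┃,jack48░┃                
09-19,44.4┃,frank8░┃                
11-23,10.9┃hank9@e▼┃                
          ┃━━━━━━━━┛                
━━━━━━━━━━┛                         


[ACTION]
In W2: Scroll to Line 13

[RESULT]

                                    
                                    
━━━━━━━━━━┓                         
          ┃━━━━━━━━━━━━┓            
──────────┨            ┃            
 config.ya┃────────────┨            
──────────┃━━━━━━━━┓   ┃            
core      ┃        ┃   ┃            
12-18,72.8┃────────┨   ┃            
11-25,42.7┃hank9@e▲┃   ┃            
01-11,6.77┃,grace6░┃  .┃            
10-15,6.29┃,eve56@░┃.. ┃            
06-04,81.3┃eve98@e░┃━━━┛            
11-23,39.4┃,eve99@░┃                
12-12,23.1┃,jack13░┃                
09-19,44.4┃,alice6█┃                
11-23,10.9┃,hank42▼┃                
          ┃━━━━━━━━┛                
━━━━━━━━━━┛                         


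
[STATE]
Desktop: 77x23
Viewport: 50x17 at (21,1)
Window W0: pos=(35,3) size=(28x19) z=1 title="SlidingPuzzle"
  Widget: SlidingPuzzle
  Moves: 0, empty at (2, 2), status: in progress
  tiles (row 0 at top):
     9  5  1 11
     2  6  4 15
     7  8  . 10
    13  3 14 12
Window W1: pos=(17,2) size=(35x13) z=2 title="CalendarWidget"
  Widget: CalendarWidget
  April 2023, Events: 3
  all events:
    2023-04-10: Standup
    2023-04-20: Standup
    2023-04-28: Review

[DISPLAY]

                                                  
━━━━━━━━━━━━━━━━━━━━━━━━━━━━━━┓                   
lendarWidget                  ┃━━━━━━━━━━┓        
──────────────────────────────┨          ┃        
         April 2023           ┃──────────┨        
Tu We Th Fr Sa Su             ┃────┐     ┃        
             1  2             ┃ 11 │     ┃        
 4  5  6  7  8  9             ┃────┤     ┃        
 11 12 13 14 15 16            ┃ 15 │     ┃        
18 19 20* 21 22 23            ┃────┤     ┃        
25 26 27 28* 29 30            ┃ 10 │     ┃        
                              ┃────┤     ┃        
                              ┃ 12 │     ┃        
━━━━━━━━━━━━━━━━━━━━━━━━━━━━━━┛────┘     ┃        
              ┃Moves: 0                  ┃        
              ┃                          ┃        
              ┃                          ┃        


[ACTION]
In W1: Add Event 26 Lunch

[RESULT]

                                                  
━━━━━━━━━━━━━━━━━━━━━━━━━━━━━━┓                   
lendarWidget                  ┃━━━━━━━━━━┓        
──────────────────────────────┨          ┃        
         April 2023           ┃──────────┨        
Tu We Th Fr Sa Su             ┃────┐     ┃        
             1  2             ┃ 11 │     ┃        
 4  5  6  7  8  9             ┃────┤     ┃        
 11 12 13 14 15 16            ┃ 15 │     ┃        
18 19 20* 21 22 23            ┃────┤     ┃        
25 26* 27 28* 29 30           ┃ 10 │     ┃        
                              ┃────┤     ┃        
                              ┃ 12 │     ┃        
━━━━━━━━━━━━━━━━━━━━━━━━━━━━━━┛────┘     ┃        
              ┃Moves: 0                  ┃        
              ┃                          ┃        
              ┃                          ┃        


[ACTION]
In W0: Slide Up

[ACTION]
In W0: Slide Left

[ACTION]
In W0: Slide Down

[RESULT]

                                                  
━━━━━━━━━━━━━━━━━━━━━━━━━━━━━━┓                   
lendarWidget                  ┃━━━━━━━━━━┓        
──────────────────────────────┨          ┃        
         April 2023           ┃──────────┨        
Tu We Th Fr Sa Su             ┃────┐     ┃        
             1  2             ┃ 11 │     ┃        
 4  5  6  7  8  9             ┃────┤     ┃        
 11 12 13 14 15 16            ┃ 15 │     ┃        
18 19 20* 21 22 23            ┃────┤     ┃        
25 26* 27 28* 29 30           ┃    │     ┃        
                              ┃────┤     ┃        
                              ┃ 10 │     ┃        
━━━━━━━━━━━━━━━━━━━━━━━━━━━━━━┛────┘     ┃        
              ┃Moves: 3                  ┃        
              ┃                          ┃        
              ┃                          ┃        


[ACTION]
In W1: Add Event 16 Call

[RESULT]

                                                  
━━━━━━━━━━━━━━━━━━━━━━━━━━━━━━┓                   
lendarWidget                  ┃━━━━━━━━━━┓        
──────────────────────────────┨          ┃        
         April 2023           ┃──────────┨        
Tu We Th Fr Sa Su             ┃────┐     ┃        
             1  2             ┃ 11 │     ┃        
 4  5  6  7  8  9             ┃────┤     ┃        
 11 12 13 14 15 16*           ┃ 15 │     ┃        
18 19 20* 21 22 23            ┃────┤     ┃        
25 26* 27 28* 29 30           ┃    │     ┃        
                              ┃────┤     ┃        
                              ┃ 10 │     ┃        
━━━━━━━━━━━━━━━━━━━━━━━━━━━━━━┛────┘     ┃        
              ┃Moves: 3                  ┃        
              ┃                          ┃        
              ┃                          ┃        


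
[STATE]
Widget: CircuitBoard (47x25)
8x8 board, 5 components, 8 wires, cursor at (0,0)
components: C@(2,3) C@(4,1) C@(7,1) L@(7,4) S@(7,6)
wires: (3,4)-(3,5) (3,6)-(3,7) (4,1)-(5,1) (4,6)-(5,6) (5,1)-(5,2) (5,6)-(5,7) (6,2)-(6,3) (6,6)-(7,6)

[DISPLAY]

   0 1 2 3 4 5 6 7                             
0  [.]                                         
                                               
1                                              
                                               
2               C                              
                                               
3                   · ─ ·   · ─ ·              
                                               
4       C                   ·                  
        │                   │                  
5       · ─ ·               · ─ ·              
                                               
6           · ─ ·           ·                  
                            │                  
7       C           L       S                  
Cursor: (0,0)                                  
                                               
                                               
                                               
                                               
                                               
                                               
                                               
                                               


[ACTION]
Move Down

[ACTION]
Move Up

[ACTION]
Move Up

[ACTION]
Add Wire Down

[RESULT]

   0 1 2 3 4 5 6 7                             
0  [.]                                         
    │                                          
1   ·                                          
                                               
2               C                              
                                               
3                   · ─ ·   · ─ ·              
                                               
4       C                   ·                  
        │                   │                  
5       · ─ ·               · ─ ·              
                                               
6           · ─ ·           ·                  
                            │                  
7       C           L       S                  
Cursor: (0,0)                                  
                                               
                                               
                                               
                                               
                                               
                                               
                                               
                                               


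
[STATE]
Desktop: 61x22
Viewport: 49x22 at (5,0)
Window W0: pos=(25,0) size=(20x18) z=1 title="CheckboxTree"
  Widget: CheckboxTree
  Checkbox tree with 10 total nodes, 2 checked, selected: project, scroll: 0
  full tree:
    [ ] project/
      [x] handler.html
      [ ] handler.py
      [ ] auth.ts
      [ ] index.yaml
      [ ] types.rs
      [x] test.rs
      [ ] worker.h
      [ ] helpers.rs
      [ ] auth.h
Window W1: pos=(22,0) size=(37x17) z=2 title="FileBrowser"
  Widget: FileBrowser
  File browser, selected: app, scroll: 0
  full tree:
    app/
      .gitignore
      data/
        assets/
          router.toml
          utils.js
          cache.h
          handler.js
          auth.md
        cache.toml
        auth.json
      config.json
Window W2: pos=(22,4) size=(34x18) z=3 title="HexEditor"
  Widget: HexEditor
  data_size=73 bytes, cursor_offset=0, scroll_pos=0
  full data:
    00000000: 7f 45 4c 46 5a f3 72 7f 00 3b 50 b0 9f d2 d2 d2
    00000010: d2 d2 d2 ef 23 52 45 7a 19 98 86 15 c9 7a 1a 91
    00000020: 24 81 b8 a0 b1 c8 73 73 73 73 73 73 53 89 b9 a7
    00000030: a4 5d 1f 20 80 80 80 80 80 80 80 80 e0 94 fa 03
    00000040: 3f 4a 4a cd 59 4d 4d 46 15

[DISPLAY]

                 ┏━━━━━━━━━━━━━━━━━━━━━━━━━━━━━━━
                 ┃ FileBrowser                   
                 ┠───────────────────────────────
                 ┃> [-] app/                     
                 ┏━━━━━━━━━━━━━━━━━━━━━━━━━━━━━━━
                 ┃ HexEditor                     
                 ┠───────────────────────────────
                 ┃00000000  7F 45 4c 46 5a f3 72 
                 ┃00000010  d2 d2 d2 ef 23 52 45 
                 ┃00000020  24 81 b8 a0 b1 c8 73 
                 ┃00000030  a4 5d 1f 20 80 80 80 
                 ┃00000040  3f 4a 4a cd 59 4d 4d 
                 ┃                               
                 ┃                               
                 ┃                               
                 ┃                               
                 ┃                               
                 ┃                               
                 ┃                               
                 ┃                               
                 ┃                               
                 ┗━━━━━━━━━━━━━━━━━━━━━━━━━━━━━━━


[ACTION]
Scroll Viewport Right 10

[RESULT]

          ┏━━━━━━━━━━━━━━━━━━━━━━━━━━━━━━━━━━━┓  
          ┃ FileBrowser                       ┃  
          ┠───────────────────────────────────┨  
          ┃> [-] app/                         ┃  
          ┏━━━━━━━━━━━━━━━━━━━━━━━━━━━━━━━━┓  ┃  
          ┃ HexEditor                      ┃  ┃  
          ┠────────────────────────────────┨  ┃  
          ┃00000000  7F 45 4c 46 5a f3 72 7┃  ┃  
          ┃00000010  d2 d2 d2 ef 23 52 45 7┃  ┃  
          ┃00000020  24 81 b8 a0 b1 c8 73 7┃  ┃  
          ┃00000030  a4 5d 1f 20 80 80 80 8┃  ┃  
          ┃00000040  3f 4a 4a cd 59 4d 4d 4┃  ┃  
          ┃                                ┃  ┃  
          ┃                                ┃  ┃  
          ┃                                ┃  ┃  
          ┃                                ┃  ┃  
          ┃                                ┃━━┛  
          ┃                                ┃     
          ┃                                ┃     
          ┃                                ┃     
          ┃                                ┃     
          ┗━━━━━━━━━━━━━━━━━━━━━━━━━━━━━━━━┛     


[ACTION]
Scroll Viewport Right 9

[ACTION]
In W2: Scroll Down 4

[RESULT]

          ┏━━━━━━━━━━━━━━━━━━━━━━━━━━━━━━━━━━━┓  
          ┃ FileBrowser                       ┃  
          ┠───────────────────────────────────┨  
          ┃> [-] app/                         ┃  
          ┏━━━━━━━━━━━━━━━━━━━━━━━━━━━━━━━━┓  ┃  
          ┃ HexEditor                      ┃  ┃  
          ┠────────────────────────────────┨  ┃  
          ┃00000040  3f 4a 4a cd 59 4d 4d 4┃  ┃  
          ┃                                ┃  ┃  
          ┃                                ┃  ┃  
          ┃                                ┃  ┃  
          ┃                                ┃  ┃  
          ┃                                ┃  ┃  
          ┃                                ┃  ┃  
          ┃                                ┃  ┃  
          ┃                                ┃  ┃  
          ┃                                ┃━━┛  
          ┃                                ┃     
          ┃                                ┃     
          ┃                                ┃     
          ┃                                ┃     
          ┗━━━━━━━━━━━━━━━━━━━━━━━━━━━━━━━━┛     


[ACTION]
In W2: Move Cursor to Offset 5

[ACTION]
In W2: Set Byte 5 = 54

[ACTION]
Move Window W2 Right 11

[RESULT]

          ┏━━━━━━━━━━━━━━━━━━━━━━━━━━━━━━━━━━━┓  
          ┃ FileBrowser                       ┃  
          ┠───────────────────────────────────┨  
          ┃> [-] app/                         ┃  
          ┃    ┏━━━━━━━━━━━━━━━━━━━━━━━━━━━━━━━━┓
          ┃    ┃ HexEditor                      ┃
          ┃    ┠────────────────────────────────┨
          ┃    ┃00000040  3f 4a 4a cd 59 4d 4d 4┃
          ┃    ┃                                ┃
          ┃    ┃                                ┃
          ┃    ┃                                ┃
          ┃    ┃                                ┃
          ┃    ┃                                ┃
          ┃    ┃                                ┃
          ┃    ┃                                ┃
          ┃    ┃                                ┃
          ┗━━━━┃                                ┃
             ┗━┃                                ┃
               ┃                                ┃
               ┃                                ┃
               ┃                                ┃
               ┗━━━━━━━━━━━━━━━━━━━━━━━━━━━━━━━━┛


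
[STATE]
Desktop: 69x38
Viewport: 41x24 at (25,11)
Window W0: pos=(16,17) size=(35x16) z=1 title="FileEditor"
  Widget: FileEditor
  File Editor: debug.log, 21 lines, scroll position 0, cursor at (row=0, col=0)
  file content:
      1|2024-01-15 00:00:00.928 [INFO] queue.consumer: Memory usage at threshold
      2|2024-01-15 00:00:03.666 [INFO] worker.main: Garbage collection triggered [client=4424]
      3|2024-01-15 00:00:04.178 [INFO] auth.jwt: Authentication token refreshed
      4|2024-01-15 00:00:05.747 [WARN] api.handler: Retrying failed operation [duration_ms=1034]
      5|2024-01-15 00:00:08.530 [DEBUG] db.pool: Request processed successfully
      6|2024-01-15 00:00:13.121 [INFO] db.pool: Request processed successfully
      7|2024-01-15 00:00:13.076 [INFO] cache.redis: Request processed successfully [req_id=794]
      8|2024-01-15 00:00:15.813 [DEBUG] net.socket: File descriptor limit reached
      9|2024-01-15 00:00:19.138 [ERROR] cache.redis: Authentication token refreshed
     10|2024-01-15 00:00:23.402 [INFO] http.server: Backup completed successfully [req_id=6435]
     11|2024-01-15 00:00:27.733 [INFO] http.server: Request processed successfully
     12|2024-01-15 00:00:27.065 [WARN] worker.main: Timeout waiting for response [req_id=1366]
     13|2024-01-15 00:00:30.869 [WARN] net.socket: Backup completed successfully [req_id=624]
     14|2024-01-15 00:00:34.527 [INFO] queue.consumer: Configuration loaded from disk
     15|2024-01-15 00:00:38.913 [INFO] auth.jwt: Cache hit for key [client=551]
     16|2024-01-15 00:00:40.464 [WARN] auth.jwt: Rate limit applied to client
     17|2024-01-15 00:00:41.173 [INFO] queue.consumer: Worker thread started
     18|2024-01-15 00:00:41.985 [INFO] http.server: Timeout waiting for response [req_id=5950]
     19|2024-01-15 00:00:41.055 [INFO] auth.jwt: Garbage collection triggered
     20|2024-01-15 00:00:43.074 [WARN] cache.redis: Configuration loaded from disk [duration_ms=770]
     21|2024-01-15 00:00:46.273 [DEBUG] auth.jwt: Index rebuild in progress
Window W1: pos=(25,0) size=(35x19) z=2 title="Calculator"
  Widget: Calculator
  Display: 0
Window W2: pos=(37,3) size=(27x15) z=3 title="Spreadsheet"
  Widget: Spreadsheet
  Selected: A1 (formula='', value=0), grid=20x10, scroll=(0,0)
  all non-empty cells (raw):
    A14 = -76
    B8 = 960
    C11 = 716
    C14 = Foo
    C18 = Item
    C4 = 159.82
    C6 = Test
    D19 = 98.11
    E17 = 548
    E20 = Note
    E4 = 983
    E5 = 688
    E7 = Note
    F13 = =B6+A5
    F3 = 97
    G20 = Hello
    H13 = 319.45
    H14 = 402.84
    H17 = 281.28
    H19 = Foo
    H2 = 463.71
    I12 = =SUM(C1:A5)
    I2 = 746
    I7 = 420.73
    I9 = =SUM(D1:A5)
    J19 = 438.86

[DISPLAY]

┃│ 0 │ . │ =┃  3        0       0     ┃  
┃├───┼───┼──┃  4        0       0  159┃  
┃│ C │ MC│ M┃  5        0       0     ┃  
┃└───┴───┴──┃  6        0       0Test ┃  
┃           ┃  7        0       0     ┃  
┃           ┃  8        0     960     ┃  
┃           ┗━━━━━━━━━━━━━━━━━━━━━━━━━┛  
┗━━━━━━━━━━━━━━━━━━━━━━━━━━━━━━━━━┛      
─────────────────────────┨               
15 00:00:00.928 [INFO] q▲┃               
15 00:00:03.666 [INFO] w█┃               
15 00:00:04.178 [INFO] a░┃               
15 00:00:05.747 [WARN] a░┃               
15 00:00:08.530 [DEBUG] ░┃               
15 00:00:13.121 [INFO] d░┃               
15 00:00:13.076 [INFO] c░┃               
15 00:00:15.813 [DEBUG] ░┃               
15 00:00:19.138 [ERROR] ░┃               
15 00:00:23.402 [INFO] h░┃               
15 00:00:27.733 [INFO] h░┃               
15 00:00:27.065 [WARN] w▼┃               
━━━━━━━━━━━━━━━━━━━━━━━━━┛               
                                         
                                         


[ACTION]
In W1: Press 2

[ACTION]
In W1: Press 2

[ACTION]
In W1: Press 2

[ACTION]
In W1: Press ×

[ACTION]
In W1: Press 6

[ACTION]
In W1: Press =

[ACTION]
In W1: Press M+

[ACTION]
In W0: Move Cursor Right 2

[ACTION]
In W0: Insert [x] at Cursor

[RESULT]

┃│ 0 │ . │ =┃  3        0       0     ┃  
┃├───┼───┼──┃  4        0       0  159┃  
┃│ C │ MC│ M┃  5        0       0     ┃  
┃└───┴───┴──┃  6        0       0Test ┃  
┃           ┃  7        0       0     ┃  
┃           ┃  8        0     960     ┃  
┃           ┗━━━━━━━━━━━━━━━━━━━━━━━━━┛  
┗━━━━━━━━━━━━━━━━━━━━━━━━━━━━━━━━━┛      
─────────────────────────┨               
-15 00:00:00.928 [INFO] ▲┃               
15 00:00:03.666 [INFO] w█┃               
15 00:00:04.178 [INFO] a░┃               
15 00:00:05.747 [WARN] a░┃               
15 00:00:08.530 [DEBUG] ░┃               
15 00:00:13.121 [INFO] d░┃               
15 00:00:13.076 [INFO] c░┃               
15 00:00:15.813 [DEBUG] ░┃               
15 00:00:19.138 [ERROR] ░┃               
15 00:00:23.402 [INFO] h░┃               
15 00:00:27.733 [INFO] h░┃               
15 00:00:27.065 [WARN] w▼┃               
━━━━━━━━━━━━━━━━━━━━━━━━━┛               
                                         
                                         


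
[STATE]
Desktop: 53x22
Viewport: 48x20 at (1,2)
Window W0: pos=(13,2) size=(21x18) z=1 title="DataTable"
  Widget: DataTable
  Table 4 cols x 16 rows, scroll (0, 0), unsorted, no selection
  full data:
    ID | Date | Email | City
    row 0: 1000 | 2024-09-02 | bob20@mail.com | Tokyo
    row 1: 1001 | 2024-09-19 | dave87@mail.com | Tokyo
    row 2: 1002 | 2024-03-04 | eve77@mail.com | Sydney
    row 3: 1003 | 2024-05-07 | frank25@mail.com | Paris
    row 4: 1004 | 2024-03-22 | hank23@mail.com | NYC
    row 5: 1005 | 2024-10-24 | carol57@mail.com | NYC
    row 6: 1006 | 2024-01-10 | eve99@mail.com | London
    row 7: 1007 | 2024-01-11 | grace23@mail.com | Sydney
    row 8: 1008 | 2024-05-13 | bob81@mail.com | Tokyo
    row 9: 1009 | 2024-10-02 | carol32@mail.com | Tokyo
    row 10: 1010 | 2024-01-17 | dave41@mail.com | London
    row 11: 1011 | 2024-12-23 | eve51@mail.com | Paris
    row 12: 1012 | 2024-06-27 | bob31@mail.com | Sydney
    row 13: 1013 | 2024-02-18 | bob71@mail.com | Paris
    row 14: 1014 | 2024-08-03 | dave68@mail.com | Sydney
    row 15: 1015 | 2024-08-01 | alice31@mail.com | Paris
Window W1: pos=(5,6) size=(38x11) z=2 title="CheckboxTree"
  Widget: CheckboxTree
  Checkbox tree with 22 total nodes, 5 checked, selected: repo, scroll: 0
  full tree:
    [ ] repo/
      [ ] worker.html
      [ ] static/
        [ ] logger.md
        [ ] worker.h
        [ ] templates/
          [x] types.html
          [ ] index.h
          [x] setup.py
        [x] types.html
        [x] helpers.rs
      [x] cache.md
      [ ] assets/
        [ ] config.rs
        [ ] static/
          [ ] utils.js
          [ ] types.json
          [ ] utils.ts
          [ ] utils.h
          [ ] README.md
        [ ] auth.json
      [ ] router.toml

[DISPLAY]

            ┏━━━━━━━━━━━━━━━━━━━┓               
            ┃ DataTable         ┃               
            ┠───────────────────┨               
            ┃ID  │Date      │Ema┃               
    ┏━━━━━━━━━━━━━━━━━━━━━━━━━━━━━━━━━━━━┓      
    ┃ CheckboxTree                       ┃      
    ┠────────────────────────────────────┨      
    ┃>[-] repo/                          ┃      
    ┃   [ ] worker.html                  ┃      
    ┃   [-] static/                      ┃      
    ┃     [ ] logger.md                  ┃      
    ┃     [ ] worker.h                   ┃      
    ┃     [-] templates/                 ┃      
    ┃       [x] types.html               ┃      
    ┗━━━━━━━━━━━━━━━━━━━━━━━━━━━━━━━━━━━━┛      
            ┃1010│2024-01-17│dav┃               
            ┃1011│2024-12-23│eve┃               
            ┗━━━━━━━━━━━━━━━━━━━┛               
                                                
                                                


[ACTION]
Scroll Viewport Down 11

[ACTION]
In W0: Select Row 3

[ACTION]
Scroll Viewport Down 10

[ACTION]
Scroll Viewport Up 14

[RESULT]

                                                
                                                
            ┏━━━━━━━━━━━━━━━━━━━┓               
            ┃ DataTable         ┃               
            ┠───────────────────┨               
            ┃ID  │Date      │Ema┃               
    ┏━━━━━━━━━━━━━━━━━━━━━━━━━━━━━━━━━━━━┓      
    ┃ CheckboxTree                       ┃      
    ┠────────────────────────────────────┨      
    ┃>[-] repo/                          ┃      
    ┃   [ ] worker.html                  ┃      
    ┃   [-] static/                      ┃      
    ┃     [ ] logger.md                  ┃      
    ┃     [ ] worker.h                   ┃      
    ┃     [-] templates/                 ┃      
    ┃       [x] types.html               ┃      
    ┗━━━━━━━━━━━━━━━━━━━━━━━━━━━━━━━━━━━━┛      
            ┃1010│2024-01-17│dav┃               
            ┃1011│2024-12-23│eve┃               
            ┗━━━━━━━━━━━━━━━━━━━┛               


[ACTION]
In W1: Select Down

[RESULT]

                                                
                                                
            ┏━━━━━━━━━━━━━━━━━━━┓               
            ┃ DataTable         ┃               
            ┠───────────────────┨               
            ┃ID  │Date      │Ema┃               
    ┏━━━━━━━━━━━━━━━━━━━━━━━━━━━━━━━━━━━━┓      
    ┃ CheckboxTree                       ┃      
    ┠────────────────────────────────────┨      
    ┃ [-] repo/                          ┃      
    ┃>  [ ] worker.html                  ┃      
    ┃   [-] static/                      ┃      
    ┃     [ ] logger.md                  ┃      
    ┃     [ ] worker.h                   ┃      
    ┃     [-] templates/                 ┃      
    ┃       [x] types.html               ┃      
    ┗━━━━━━━━━━━━━━━━━━━━━━━━━━━━━━━━━━━━┛      
            ┃1010│2024-01-17│dav┃               
            ┃1011│2024-12-23│eve┃               
            ┗━━━━━━━━━━━━━━━━━━━┛               
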